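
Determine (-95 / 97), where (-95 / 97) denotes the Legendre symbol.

1

Pull out -1: (-95 / 97) = (-1 / 97)·(95 / 97). Since 97 ≡ 1 (mod 4), (-1 / 97) = +1. Now have (95 / 97).
97 ≡ 1 (mod 4), so quadratic reciprocity gives (95 / 97) = (97 / 95). Reduce: 97 ≡ 2 (mod 95). Now have (2 / 95).
Factor out 2: 2 = 2. Since 95 ≡ 7 (mod 8), (2 / 95) = +1. Now have (1 / 95).
(1 / 95) = 1. Collecting the sign factors: 1.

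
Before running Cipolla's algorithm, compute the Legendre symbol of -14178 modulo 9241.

Pull out -1: (-14178/9241) = (-1/9241)·(14178/9241). Since 9241 ≡ 1 (mod 4), (-1/9241) = +1. Now have (14178/9241).
Reduce the numerator: 14178 ≡ 4937 (mod 9241), so (14178/9241) = (4937/9241).
4937 ≡ 1 (mod 4), so quadratic reciprocity gives (4937/9241) = (9241/4937). Reduce: 9241 ≡ 4304 (mod 4937). Now have (4304/4937).
Factor out 2: 4304 = 2^4·269. Since 4937 ≡ 1 (mod 8), (2/4937) = +1, and (2/4937)^4 = +1. Now have (269/4937).
269 ≡ 1 (mod 4), so quadratic reciprocity gives (269/4937) = (4937/269). Reduce: 4937 ≡ 95 (mod 269). Now have (95/269).
269 ≡ 1 (mod 4), so quadratic reciprocity gives (95/269) = (269/95). Reduce: 269 ≡ 79 (mod 95). Now have (79/95).
Both 79 ≡ 3 and 95 ≡ 3 (mod 4), so reciprocity gives (79/95) = -(95/79). Reduce: 95 ≡ 16 (mod 79). Now have -(16/79).
Factor out 2: 16 = 2^4. Since 79 ≡ 7 (mod 8), (2/79) = +1, and (2/79)^4 = +1. Now have -(1/79).
(1/79) = 1. Collecting the sign factors: -1.

-1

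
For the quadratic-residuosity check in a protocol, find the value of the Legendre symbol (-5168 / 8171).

(-5168 / 8171)
  = (3003 / 8171)    [-5168 ≡ 3003 mod 8171]
  = -(8171 / 3003)    [QR: both ≡ 3 mod 4, sign flips]
  = -(2165 / 3003)    [8171 ≡ 2165 mod 3003]
  = -(3003 / 2165)    [QR: 2165 ≡ 1 mod 4, sign kept]
  = -(838 / 2165)    [3003 ≡ 838 mod 2165]
  = (419 / 2165)    [2165 ≡ 5 mod 8 ⇒ (2 / 2165) = -1]
  = (2165 / 419)    [QR: 2165 ≡ 1 mod 4, sign kept]
  = (70 / 419)    [2165 ≡ 70 mod 419]
  = -(35 / 419)    [419 ≡ 3 mod 8 ⇒ (2 / 419) = -1]
  = (419 / 35)    [QR: both ≡ 3 mod 4, sign flips]
  = (34 / 35)    [419 ≡ 34 mod 35]
  = -(17 / 35)    [35 ≡ 3 mod 8 ⇒ (2 / 35) = -1]
  = -(35 / 17)    [QR: 17 ≡ 1 mod 4, sign kept]
  = -(1 / 17)    [35 ≡ 1 mod 17]
  = -1    [(1 / 17) = 1]

-1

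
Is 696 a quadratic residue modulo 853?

yes

Factor out 2: 696 = 2^3·87. Since 853 ≡ 5 (mod 8), (2/853) = -1, and (2/853)^3 = -1. Now have -(87/853).
853 ≡ 1 (mod 4), so quadratic reciprocity gives (87/853) = (853/87). Reduce: 853 ≡ 70 (mod 87). Now have -(70/87).
Factor out 2: 70 = 2·35. Since 87 ≡ 7 (mod 8), (2/87) = +1. Now have -(35/87).
Both 35 ≡ 3 and 87 ≡ 3 (mod 4), so reciprocity gives (35/87) = -(87/35). Reduce: 87 ≡ 17 (mod 35). Now have (17/35).
17 ≡ 1 (mod 4), so quadratic reciprocity gives (17/35) = (35/17). Reduce: 35 ≡ 1 (mod 17). Now have (1/17).
(1/17) = 1. Collecting the sign factors: 1.
The Legendre symbol is 1, so x^2 ≡ 696 (mod 853) has solution.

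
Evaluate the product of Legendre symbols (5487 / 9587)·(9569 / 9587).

1

By multiplicativity, (5487·9569 / 9587) = (5487 / 9587)·(9569 / 9587).
First factor (5487 / 9587):
(5487 / 9587)
  = -(9587 / 5487)    [QR: both ≡ 3 mod 4, sign flips]
  = -(4100 / 5487)    [9587 ≡ 4100 mod 5487]
  = -(1025 / 5487)    [5487 ≡ 7 mod 8 ⇒ (2 / 5487)^2 = +1]
  = -(5487 / 1025)    [QR: 1025 ≡ 1 mod 4, sign kept]
  = -(362 / 1025)    [5487 ≡ 362 mod 1025]
  = -(181 / 1025)    [1025 ≡ 1 mod 8 ⇒ (2 / 1025) = +1]
  = -(1025 / 181)    [QR: 181 ≡ 1 mod 4, sign kept]
  = -(120 / 181)    [1025 ≡ 120 mod 181]
  = (15 / 181)    [181 ≡ 5 mod 8 ⇒ (2 / 181)^3 = -1]
  = (181 / 15)    [QR: 181 ≡ 1 mod 4, sign kept]
  = (1 / 15)    [181 ≡ 1 mod 15]
  = 1    [(1 / 15) = 1]
Second factor (9569 / 9587):
(9569 / 9587)
  = (9587 / 9569)    [QR: 9569 ≡ 1 mod 4, sign kept]
  = (18 / 9569)    [9587 ≡ 18 mod 9569]
  = (9 / 9569)    [9569 ≡ 1 mod 8 ⇒ (2 / 9569) = +1]
  = (9569 / 9)    [QR: 9 ≡ 1 mod 4, sign kept]
  = (2 / 9)    [9569 ≡ 2 mod 9]
  = (1 / 9)    [9 ≡ 1 mod 8 ⇒ (2 / 9) = +1]
  = 1    [(1 / 9) = 1]
Product: (1)·(1) = 1.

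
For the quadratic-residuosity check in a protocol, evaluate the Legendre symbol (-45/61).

1

(-45/61)
  = (45/61)    [61 ≡ 1 mod 4 ⇒ (-1/61) = +1]
  = (61/45)    [QR: 45 ≡ 1 mod 4, sign kept]
  = (16/45)    [61 ≡ 16 mod 45]
  = (1/45)    [45 ≡ 5 mod 8 ⇒ (2/45)^4 = +1]
  = 1    [(1/45) = 1]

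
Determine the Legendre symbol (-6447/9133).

Pull out -1: (-6447/9133) = (-1/9133)·(6447/9133). Since 9133 ≡ 1 (mod 4), (-1/9133) = +1. Now have (6447/9133).
9133 ≡ 1 (mod 4), so quadratic reciprocity gives (6447/9133) = (9133/6447). Reduce: 9133 ≡ 2686 (mod 6447). Now have (2686/6447).
Factor out 2: 2686 = 2·1343. Since 6447 ≡ 7 (mod 8), (2/6447) = +1. Now have (1343/6447).
Both 1343 ≡ 3 and 6447 ≡ 3 (mod 4), so reciprocity gives (1343/6447) = -(6447/1343). Reduce: 6447 ≡ 1075 (mod 1343). Now have -(1075/1343).
Both 1075 ≡ 3 and 1343 ≡ 3 (mod 4), so reciprocity gives (1075/1343) = -(1343/1075). Reduce: 1343 ≡ 268 (mod 1075). Now have (268/1075).
Factor out 2: 268 = 2^2·67. Since 1075 ≡ 3 (mod 8), (2/1075) = -1, and (2/1075)^2 = +1. Now have (67/1075).
Both 67 ≡ 3 and 1075 ≡ 3 (mod 4), so reciprocity gives (67/1075) = -(1075/67). Reduce: 1075 ≡ 3 (mod 67). Now have -(3/67).
Both 3 ≡ 3 and 67 ≡ 3 (mod 4), so reciprocity gives (3/67) = -(67/3). Reduce: 67 ≡ 1 (mod 3). Now have (1/3).
(1/3) = 1. Collecting the sign factors: 1.

1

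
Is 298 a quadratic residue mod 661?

yes

(298/661)
  = -(149/661)    [661 ≡ 5 mod 8 ⇒ (2/661) = -1]
  = -(661/149)    [QR: 149 ≡ 1 mod 4, sign kept]
  = -(65/149)    [661 ≡ 65 mod 149]
  = -(149/65)    [QR: 65 ≡ 1 mod 4, sign kept]
  = -(19/65)    [149 ≡ 19 mod 65]
  = -(65/19)    [QR: 65 ≡ 1 mod 4, sign kept]
  = -(8/19)    [65 ≡ 8 mod 19]
  = (1/19)    [19 ≡ 3 mod 8 ⇒ (2/19)^3 = -1]
  = 1    [(1/19) = 1]
The Legendre symbol is 1, so x^2 ≡ 298 (mod 661) has solution.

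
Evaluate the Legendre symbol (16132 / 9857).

1

Reduce the numerator: 16132 ≡ 6275 (mod 9857), so (16132 / 9857) = (6275 / 9857).
9857 ≡ 1 (mod 4), so quadratic reciprocity gives (6275 / 9857) = (9857 / 6275). Reduce: 9857 ≡ 3582 (mod 6275). Now have (3582 / 6275).
Factor out 2: 3582 = 2·1791. Since 6275 ≡ 3 (mod 8), (2 / 6275) = -1. Now have -(1791 / 6275).
Both 1791 ≡ 3 and 6275 ≡ 3 (mod 4), so reciprocity gives (1791 / 6275) = -(6275 / 1791). Reduce: 6275 ≡ 902 (mod 1791). Now have (902 / 1791).
Factor out 2: 902 = 2·451. Since 1791 ≡ 7 (mod 8), (2 / 1791) = +1. Now have (451 / 1791).
Both 451 ≡ 3 and 1791 ≡ 3 (mod 4), so reciprocity gives (451 / 1791) = -(1791 / 451). Reduce: 1791 ≡ 438 (mod 451). Now have -(438 / 451).
Factor out 2: 438 = 2·219. Since 451 ≡ 3 (mod 8), (2 / 451) = -1. Now have (219 / 451).
Both 219 ≡ 3 and 451 ≡ 3 (mod 4), so reciprocity gives (219 / 451) = -(451 / 219). Reduce: 451 ≡ 13 (mod 219). Now have -(13 / 219).
13 ≡ 1 (mod 4), so quadratic reciprocity gives (13 / 219) = (219 / 13). Reduce: 219 ≡ 11 (mod 13). Now have -(11 / 13).
13 ≡ 1 (mod 4), so quadratic reciprocity gives (11 / 13) = (13 / 11). Reduce: 13 ≡ 2 (mod 11). Now have -(2 / 11).
Factor out 2: 2 = 2. Since 11 ≡ 3 (mod 8), (2 / 11) = -1. Now have (1 / 11).
(1 / 11) = 1. Collecting the sign factors: 1.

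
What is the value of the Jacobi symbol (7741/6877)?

-1

Reduce the numerator: 7741 ≡ 864 (mod 6877), so (7741/6877) = (864/6877).
Factor out 2: 864 = 2^5·27. Since 6877 ≡ 5 (mod 8), (2/6877) = -1, and (2/6877)^5 = -1. Now have -(27/6877).
6877 ≡ 1 (mod 4), so quadratic reciprocity gives (27/6877) = (6877/27). Reduce: 6877 ≡ 19 (mod 27). Now have -(19/27).
Both 19 ≡ 3 and 27 ≡ 3 (mod 4), so reciprocity gives (19/27) = -(27/19). Reduce: 27 ≡ 8 (mod 19). Now have (8/19).
Factor out 2: 8 = 2^3. Since 19 ≡ 3 (mod 8), (2/19) = -1, and (2/19)^3 = -1. Now have -(1/19).
(1/19) = 1. Collecting the sign factors: -1.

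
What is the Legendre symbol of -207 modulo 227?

(-207 / 227)
  = (20 / 227)    [-207 ≡ 20 mod 227]
  = (5 / 227)    [227 ≡ 3 mod 8 ⇒ (2 / 227)^2 = +1]
  = (227 / 5)    [QR: 5 ≡ 1 mod 4, sign kept]
  = (2 / 5)    [227 ≡ 2 mod 5]
  = -(1 / 5)    [5 ≡ 5 mod 8 ⇒ (2 / 5) = -1]
  = -1    [(1 / 5) = 1]

-1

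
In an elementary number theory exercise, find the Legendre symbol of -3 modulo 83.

-1

Pull out -1: (-3 / 83) = (-1 / 83)·(3 / 83). Since 83 ≡ 3 (mod 4), (-1 / 83) = -1. Now have -(3 / 83).
Both 3 ≡ 3 and 83 ≡ 3 (mod 4), so reciprocity gives (3 / 83) = -(83 / 3). Reduce: 83 ≡ 2 (mod 3). Now have (2 / 3).
Factor out 2: 2 = 2. Since 3 ≡ 3 (mod 8), (2 / 3) = -1. Now have -(1 / 3).
(1 / 3) = 1. Collecting the sign factors: -1.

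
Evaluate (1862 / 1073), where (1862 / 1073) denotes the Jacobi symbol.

1

Reduce the numerator: 1862 ≡ 789 (mod 1073), so (1862 / 1073) = (789 / 1073).
789 ≡ 1 (mod 4), so quadratic reciprocity gives (789 / 1073) = (1073 / 789). Reduce: 1073 ≡ 284 (mod 789). Now have (284 / 789).
Factor out 2: 284 = 2^2·71. Since 789 ≡ 5 (mod 8), (2 / 789) = -1, and (2 / 789)^2 = +1. Now have (71 / 789).
789 ≡ 1 (mod 4), so quadratic reciprocity gives (71 / 789) = (789 / 71). Reduce: 789 ≡ 8 (mod 71). Now have (8 / 71).
Factor out 2: 8 = 2^3. Since 71 ≡ 7 (mod 8), (2 / 71) = +1, and (2 / 71)^3 = +1. Now have (1 / 71).
(1 / 71) = 1. Collecting the sign factors: 1.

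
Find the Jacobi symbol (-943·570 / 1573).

1

By multiplicativity, (-943·570 / 1573) = (-943 / 1573)·(570 / 1573).
First factor (-943 / 1573):
(-943 / 1573)
  = (943 / 1573)    [1573 ≡ 1 mod 4 ⇒ (-1 / 1573) = +1]
  = (1573 / 943)    [QR: 1573 ≡ 1 mod 4, sign kept]
  = (630 / 943)    [1573 ≡ 630 mod 943]
  = (315 / 943)    [943 ≡ 7 mod 8 ⇒ (2 / 943) = +1]
  = -(943 / 315)    [QR: both ≡ 3 mod 4, sign flips]
  = -(313 / 315)    [943 ≡ 313 mod 315]
  = -(315 / 313)    [QR: 313 ≡ 1 mod 4, sign kept]
  = -(2 / 313)    [315 ≡ 2 mod 313]
  = -(1 / 313)    [313 ≡ 1 mod 8 ⇒ (2 / 313) = +1]
  = -1    [(1 / 313) = 1]
Second factor (570 / 1573):
(570 / 1573)
  = -(285 / 1573)    [1573 ≡ 5 mod 8 ⇒ (2 / 1573) = -1]
  = -(1573 / 285)    [QR: 285 ≡ 1 mod 4, sign kept]
  = -(148 / 285)    [1573 ≡ 148 mod 285]
  = -(37 / 285)    [285 ≡ 5 mod 8 ⇒ (2 / 285)^2 = +1]
  = -(285 / 37)    [QR: 37 ≡ 1 mod 4, sign kept]
  = -(26 / 37)    [285 ≡ 26 mod 37]
  = (13 / 37)    [37 ≡ 5 mod 8 ⇒ (2 / 37) = -1]
  = (37 / 13)    [QR: 13 ≡ 1 mod 4, sign kept]
  = (11 / 13)    [37 ≡ 11 mod 13]
  = (13 / 11)    [QR: 13 ≡ 1 mod 4, sign kept]
  = (2 / 11)    [13 ≡ 2 mod 11]
  = -(1 / 11)    [11 ≡ 3 mod 8 ⇒ (2 / 11) = -1]
  = -1    [(1 / 11) = 1]
Product: (-1)·(-1) = 1.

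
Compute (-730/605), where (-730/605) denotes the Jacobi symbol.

(-730/605)
  = (730/605)    [605 ≡ 1 mod 4 ⇒ (-1/605) = +1]
  = (125/605)    [730 ≡ 125 mod 605]
  = (605/125)    [QR: 125 ≡ 1 mod 4, sign kept]
  = (105/125)    [605 ≡ 105 mod 125]
  = (125/105)    [QR: 105 ≡ 1 mod 4, sign kept]
  = (20/105)    [125 ≡ 20 mod 105]
  = (5/105)    [105 ≡ 1 mod 8 ⇒ (2/105)^2 = +1]
  = (105/5)    [QR: 5 ≡ 1 mod 4, sign kept]
  = (0/5)    [105 ≡ 0 mod 5]
  = 0    [numerator 0, gcd > 1]

0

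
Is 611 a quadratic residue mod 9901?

9901 ≡ 1 (mod 4), so quadratic reciprocity gives (611|9901) = (9901|611). Reduce: 9901 ≡ 125 (mod 611). Now have (125|611).
125 ≡ 1 (mod 4), so quadratic reciprocity gives (125|611) = (611|125). Reduce: 611 ≡ 111 (mod 125). Now have (111|125).
125 ≡ 1 (mod 4), so quadratic reciprocity gives (111|125) = (125|111). Reduce: 125 ≡ 14 (mod 111). Now have (14|111).
Factor out 2: 14 = 2·7. Since 111 ≡ 7 (mod 8), (2|111) = +1. Now have (7|111).
Both 7 ≡ 3 and 111 ≡ 3 (mod 4), so reciprocity gives (7|111) = -(111|7). Reduce: 111 ≡ 6 (mod 7). Now have -(6|7).
Factor out 2: 6 = 2·3. Since 7 ≡ 7 (mod 8), (2|7) = +1. Now have -(3|7).
Both 3 ≡ 3 and 7 ≡ 3 (mod 4), so reciprocity gives (3|7) = -(7|3). Reduce: 7 ≡ 1 (mod 3). Now have (1|3).
(1|3) = 1. Collecting the sign factors: 1.
(611|9901) = 1, and 9901 is prime, so 611 is a quadratic residue mod 9901.

yes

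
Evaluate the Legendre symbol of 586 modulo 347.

-1

(586|347)
  = (239|347)    [586 ≡ 239 mod 347]
  = -(347|239)    [QR: both ≡ 3 mod 4, sign flips]
  = -(108|239)    [347 ≡ 108 mod 239]
  = -(27|239)    [239 ≡ 7 mod 8 ⇒ (2|239)^2 = +1]
  = (239|27)    [QR: both ≡ 3 mod 4, sign flips]
  = (23|27)    [239 ≡ 23 mod 27]
  = -(27|23)    [QR: both ≡ 3 mod 4, sign flips]
  = -(4|23)    [27 ≡ 4 mod 23]
  = -(1|23)    [23 ≡ 7 mod 8 ⇒ (2|23)^2 = +1]
  = -1    [(1|23) = 1]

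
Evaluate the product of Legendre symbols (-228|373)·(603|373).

1

By multiplicativity, (-228·603|373) = (-228|373)·(603|373).
First factor (-228|373):
Pull out -1: (-228|373) = (-1|373)·(228|373). Since 373 ≡ 1 (mod 4), (-1|373) = +1. Now have (228|373).
Factor out 2: 228 = 2^2·57. Since 373 ≡ 5 (mod 8), (2|373) = -1, and (2|373)^2 = +1. Now have (57|373).
57 ≡ 1 (mod 4), so quadratic reciprocity gives (57|373) = (373|57). Reduce: 373 ≡ 31 (mod 57). Now have (31|57).
57 ≡ 1 (mod 4), so quadratic reciprocity gives (31|57) = (57|31). Reduce: 57 ≡ 26 (mod 31). Now have (26|31).
Factor out 2: 26 = 2·13. Since 31 ≡ 7 (mod 8), (2|31) = +1. Now have (13|31).
13 ≡ 1 (mod 4), so quadratic reciprocity gives (13|31) = (31|13). Reduce: 31 ≡ 5 (mod 13). Now have (5|13).
5 ≡ 1 (mod 4), so quadratic reciprocity gives (5|13) = (13|5). Reduce: 13 ≡ 3 (mod 5). Now have (3|5).
5 ≡ 1 (mod 4), so quadratic reciprocity gives (3|5) = (5|3). Reduce: 5 ≡ 2 (mod 3). Now have (2|3).
Factor out 2: 2 = 2. Since 3 ≡ 3 (mod 8), (2|3) = -1. Now have -(1|3).
(1|3) = 1. Collecting the sign factors: -1.
Second factor (603|373):
Reduce the numerator: 603 ≡ 230 (mod 373), so (603|373) = (230|373).
Factor out 2: 230 = 2·115. Since 373 ≡ 5 (mod 8), (2|373) = -1. Now have -(115|373).
373 ≡ 1 (mod 4), so quadratic reciprocity gives (115|373) = (373|115). Reduce: 373 ≡ 28 (mod 115). Now have -(28|115).
Factor out 2: 28 = 2^2·7. Since 115 ≡ 3 (mod 8), (2|115) = -1, and (2|115)^2 = +1. Now have -(7|115).
Both 7 ≡ 3 and 115 ≡ 3 (mod 4), so reciprocity gives (7|115) = -(115|7). Reduce: 115 ≡ 3 (mod 7). Now have (3|7).
Both 3 ≡ 3 and 7 ≡ 3 (mod 4), so reciprocity gives (3|7) = -(7|3). Reduce: 7 ≡ 1 (mod 3). Now have -(1|3).
(1|3) = 1. Collecting the sign factors: -1.
Product: (-1)·(-1) = 1.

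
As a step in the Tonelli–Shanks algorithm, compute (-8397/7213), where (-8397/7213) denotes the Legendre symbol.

1

(-8397/7213)
  = (8397/7213)    [7213 ≡ 1 mod 4 ⇒ (-1/7213) = +1]
  = (1184/7213)    [8397 ≡ 1184 mod 7213]
  = -(37/7213)    [7213 ≡ 5 mod 8 ⇒ (2/7213)^5 = -1]
  = -(7213/37)    [QR: 37 ≡ 1 mod 4, sign kept]
  = -(35/37)    [7213 ≡ 35 mod 37]
  = -(37/35)    [QR: 37 ≡ 1 mod 4, sign kept]
  = -(2/35)    [37 ≡ 2 mod 35]
  = (1/35)    [35 ≡ 3 mod 8 ⇒ (2/35) = -1]
  = 1    [(1/35) = 1]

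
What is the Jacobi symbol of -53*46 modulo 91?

By multiplicativity, (-53·46 / 91) = (-53 / 91)·(46 / 91).
First factor (-53 / 91):
(-53 / 91)
  = (38 / 91)    [-53 ≡ 38 mod 91]
  = -(19 / 91)    [91 ≡ 3 mod 8 ⇒ (2 / 91) = -1]
  = (91 / 19)    [QR: both ≡ 3 mod 4, sign flips]
  = (15 / 19)    [91 ≡ 15 mod 19]
  = -(19 / 15)    [QR: both ≡ 3 mod 4, sign flips]
  = -(4 / 15)    [19 ≡ 4 mod 15]
  = -(1 / 15)    [15 ≡ 7 mod 8 ⇒ (2 / 15)^2 = +1]
  = -1    [(1 / 15) = 1]
Second factor (46 / 91):
(46 / 91)
  = -(23 / 91)    [91 ≡ 3 mod 8 ⇒ (2 / 91) = -1]
  = (91 / 23)    [QR: both ≡ 3 mod 4, sign flips]
  = (22 / 23)    [91 ≡ 22 mod 23]
  = (11 / 23)    [23 ≡ 7 mod 8 ⇒ (2 / 23) = +1]
  = -(23 / 11)    [QR: both ≡ 3 mod 4, sign flips]
  = -(1 / 11)    [23 ≡ 1 mod 11]
  = -1    [(1 / 11) = 1]
Product: (-1)·(-1) = 1.

1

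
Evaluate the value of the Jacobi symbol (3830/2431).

Reduce the numerator: 3830 ≡ 1399 (mod 2431), so (3830/2431) = (1399/2431).
Both 1399 ≡ 3 and 2431 ≡ 3 (mod 4), so reciprocity gives (1399/2431) = -(2431/1399). Reduce: 2431 ≡ 1032 (mod 1399). Now have -(1032/1399).
Factor out 2: 1032 = 2^3·129. Since 1399 ≡ 7 (mod 8), (2/1399) = +1, and (2/1399)^3 = +1. Now have -(129/1399).
129 ≡ 1 (mod 4), so quadratic reciprocity gives (129/1399) = (1399/129). Reduce: 1399 ≡ 109 (mod 129). Now have -(109/129).
109 ≡ 1 (mod 4), so quadratic reciprocity gives (109/129) = (129/109). Reduce: 129 ≡ 20 (mod 109). Now have -(20/109).
Factor out 2: 20 = 2^2·5. Since 109 ≡ 5 (mod 8), (2/109) = -1, and (2/109)^2 = +1. Now have -(5/109).
5 ≡ 1 (mod 4), so quadratic reciprocity gives (5/109) = (109/5). Reduce: 109 ≡ 4 (mod 5). Now have -(4/5).
Factor out 2: 4 = 2^2. Since 5 ≡ 5 (mod 8), (2/5) = -1, and (2/5)^2 = +1. Now have -(1/5).
(1/5) = 1. Collecting the sign factors: -1.

-1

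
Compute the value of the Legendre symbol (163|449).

(163|449)
  = (449|163)    [QR: 449 ≡ 1 mod 4, sign kept]
  = (123|163)    [449 ≡ 123 mod 163]
  = -(163|123)    [QR: both ≡ 3 mod 4, sign flips]
  = -(40|123)    [163 ≡ 40 mod 123]
  = (5|123)    [123 ≡ 3 mod 8 ⇒ (2|123)^3 = -1]
  = (123|5)    [QR: 5 ≡ 1 mod 4, sign kept]
  = (3|5)    [123 ≡ 3 mod 5]
  = (5|3)    [QR: 5 ≡ 1 mod 4, sign kept]
  = (2|3)    [5 ≡ 2 mod 3]
  = -(1|3)    [3 ≡ 3 mod 8 ⇒ (2|3) = -1]
  = -1    [(1|3) = 1]

-1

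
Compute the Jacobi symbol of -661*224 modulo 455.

0

By multiplicativity, (-661·224/455) = (-661/455)·(224/455).
First factor (-661/455):
(-661/455)
  = (249/455)    [-661 ≡ 249 mod 455]
  = (455/249)    [QR: 249 ≡ 1 mod 4, sign kept]
  = (206/249)    [455 ≡ 206 mod 249]
  = (103/249)    [249 ≡ 1 mod 8 ⇒ (2/249) = +1]
  = (249/103)    [QR: 249 ≡ 1 mod 4, sign kept]
  = (43/103)    [249 ≡ 43 mod 103]
  = -(103/43)    [QR: both ≡ 3 mod 4, sign flips]
  = -(17/43)    [103 ≡ 17 mod 43]
  = -(43/17)    [QR: 17 ≡ 1 mod 4, sign kept]
  = -(9/17)    [43 ≡ 9 mod 17]
  = -(17/9)    [QR: 9 ≡ 1 mod 4, sign kept]
  = -(8/9)    [17 ≡ 8 mod 9]
  = -(1/9)    [9 ≡ 1 mod 8 ⇒ (2/9)^3 = +1]
  = -1    [(1/9) = 1]
Second factor (224/455):
(224/455)
  = (7/455)    [455 ≡ 7 mod 8 ⇒ (2/455)^5 = +1]
  = -(455/7)    [QR: both ≡ 3 mod 4, sign flips]
  = -(0/7)    [455 ≡ 0 mod 7]
  = 0    [numerator 0, gcd > 1]
Product: (-1)·(0) = 0.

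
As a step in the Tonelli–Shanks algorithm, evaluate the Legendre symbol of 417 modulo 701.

417 ≡ 1 (mod 4), so quadratic reciprocity gives (417|701) = (701|417). Reduce: 701 ≡ 284 (mod 417). Now have (284|417).
Factor out 2: 284 = 2^2·71. Since 417 ≡ 1 (mod 8), (2|417) = +1, and (2|417)^2 = +1. Now have (71|417).
417 ≡ 1 (mod 4), so quadratic reciprocity gives (71|417) = (417|71). Reduce: 417 ≡ 62 (mod 71). Now have (62|71).
Factor out 2: 62 = 2·31. Since 71 ≡ 7 (mod 8), (2|71) = +1. Now have (31|71).
Both 31 ≡ 3 and 71 ≡ 3 (mod 4), so reciprocity gives (31|71) = -(71|31). Reduce: 71 ≡ 9 (mod 31). Now have -(9|31).
9 ≡ 1 (mod 4), so quadratic reciprocity gives (9|31) = (31|9). Reduce: 31 ≡ 4 (mod 9). Now have -(4|9).
Factor out 2: 4 = 2^2. Since 9 ≡ 1 (mod 8), (2|9) = +1, and (2|9)^2 = +1. Now have -(1|9).
(1|9) = 1. Collecting the sign factors: -1.

-1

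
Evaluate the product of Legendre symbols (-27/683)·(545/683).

By multiplicativity, (-27·545/683) = (-27/683)·(545/683).
First factor (-27/683):
Pull out -1: (-27/683) = (-1/683)·(27/683). Since 683 ≡ 3 (mod 4), (-1/683) = -1. Now have -(27/683).
Both 27 ≡ 3 and 683 ≡ 3 (mod 4), so reciprocity gives (27/683) = -(683/27). Reduce: 683 ≡ 8 (mod 27). Now have (8/27).
Factor out 2: 8 = 2^3. Since 27 ≡ 3 (mod 8), (2/27) = -1, and (2/27)^3 = -1. Now have -(1/27).
(1/27) = 1. Collecting the sign factors: -1.
Second factor (545/683):
545 ≡ 1 (mod 4), so quadratic reciprocity gives (545/683) = (683/545). Reduce: 683 ≡ 138 (mod 545). Now have (138/545).
Factor out 2: 138 = 2·69. Since 545 ≡ 1 (mod 8), (2/545) = +1. Now have (69/545).
69 ≡ 1 (mod 4), so quadratic reciprocity gives (69/545) = (545/69). Reduce: 545 ≡ 62 (mod 69). Now have (62/69).
Factor out 2: 62 = 2·31. Since 69 ≡ 5 (mod 8), (2/69) = -1. Now have -(31/69).
69 ≡ 1 (mod 4), so quadratic reciprocity gives (31/69) = (69/31). Reduce: 69 ≡ 7 (mod 31). Now have -(7/31).
Both 7 ≡ 3 and 31 ≡ 3 (mod 4), so reciprocity gives (7/31) = -(31/7). Reduce: 31 ≡ 3 (mod 7). Now have (3/7).
Both 3 ≡ 3 and 7 ≡ 3 (mod 4), so reciprocity gives (3/7) = -(7/3). Reduce: 7 ≡ 1 (mod 3). Now have -(1/3).
(1/3) = 1. Collecting the sign factors: -1.
Product: (-1)·(-1) = 1.

1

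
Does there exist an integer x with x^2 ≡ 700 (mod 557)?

(700/557)
  = (143/557)    [700 ≡ 143 mod 557]
  = (557/143)    [QR: 557 ≡ 1 mod 4, sign kept]
  = (128/143)    [557 ≡ 128 mod 143]
  = (1/143)    [143 ≡ 7 mod 8 ⇒ (2/143)^7 = +1]
  = 1    [(1/143) = 1]
The Legendre symbol is 1, so x^2 ≡ 700 (mod 557) has solution.

yes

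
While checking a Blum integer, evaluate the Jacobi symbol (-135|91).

(-135|91)
  = (47|91)    [-135 ≡ 47 mod 91]
  = -(91|47)    [QR: both ≡ 3 mod 4, sign flips]
  = -(44|47)    [91 ≡ 44 mod 47]
  = -(11|47)    [47 ≡ 7 mod 8 ⇒ (2|47)^2 = +1]
  = (47|11)    [QR: both ≡ 3 mod 4, sign flips]
  = (3|11)    [47 ≡ 3 mod 11]
  = -(11|3)    [QR: both ≡ 3 mod 4, sign flips]
  = -(2|3)    [11 ≡ 2 mod 3]
  = (1|3)    [3 ≡ 3 mod 8 ⇒ (2|3) = -1]
  = 1    [(1|3) = 1]

1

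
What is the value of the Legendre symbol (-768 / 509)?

Pull out -1: (-768 / 509) = (-1 / 509)·(768 / 509). Since 509 ≡ 1 (mod 4), (-1 / 509) = +1. Now have (768 / 509).
Reduce the numerator: 768 ≡ 259 (mod 509), so (768 / 509) = (259 / 509).
509 ≡ 1 (mod 4), so quadratic reciprocity gives (259 / 509) = (509 / 259). Reduce: 509 ≡ 250 (mod 259). Now have (250 / 259).
Factor out 2: 250 = 2·125. Since 259 ≡ 3 (mod 8), (2 / 259) = -1. Now have -(125 / 259).
125 ≡ 1 (mod 4), so quadratic reciprocity gives (125 / 259) = (259 / 125). Reduce: 259 ≡ 9 (mod 125). Now have -(9 / 125).
9 ≡ 1 (mod 4), so quadratic reciprocity gives (9 / 125) = (125 / 9). Reduce: 125 ≡ 8 (mod 9). Now have -(8 / 9).
Factor out 2: 8 = 2^3. Since 9 ≡ 1 (mod 8), (2 / 9) = +1, and (2 / 9)^3 = +1. Now have -(1 / 9).
(1 / 9) = 1. Collecting the sign factors: -1.

-1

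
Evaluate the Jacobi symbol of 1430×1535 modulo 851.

-1

By multiplicativity, (1430·1535/851) = (1430/851)·(1535/851).
First factor (1430/851):
Reduce the numerator: 1430 ≡ 579 (mod 851), so (1430/851) = (579/851).
Both 579 ≡ 3 and 851 ≡ 3 (mod 4), so reciprocity gives (579/851) = -(851/579). Reduce: 851 ≡ 272 (mod 579). Now have -(272/579).
Factor out 2: 272 = 2^4·17. Since 579 ≡ 3 (mod 8), (2/579) = -1, and (2/579)^4 = +1. Now have -(17/579).
17 ≡ 1 (mod 4), so quadratic reciprocity gives (17/579) = (579/17). Reduce: 579 ≡ 1 (mod 17). Now have -(1/17).
(1/17) = 1. Collecting the sign factors: -1.
Second factor (1535/851):
Reduce the numerator: 1535 ≡ 684 (mod 851), so (1535/851) = (684/851).
Factor out 2: 684 = 2^2·171. Since 851 ≡ 3 (mod 8), (2/851) = -1, and (2/851)^2 = +1. Now have (171/851).
Both 171 ≡ 3 and 851 ≡ 3 (mod 4), so reciprocity gives (171/851) = -(851/171). Reduce: 851 ≡ 167 (mod 171). Now have -(167/171).
Both 167 ≡ 3 and 171 ≡ 3 (mod 4), so reciprocity gives (167/171) = -(171/167). Reduce: 171 ≡ 4 (mod 167). Now have (4/167).
Factor out 2: 4 = 2^2. Since 167 ≡ 7 (mod 8), (2/167) = +1, and (2/167)^2 = +1. Now have (1/167).
(1/167) = 1. Collecting the sign factors: 1.
Product: (-1)·(1) = -1.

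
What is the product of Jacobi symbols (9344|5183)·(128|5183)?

0

By multiplicativity, (9344·128|5183) = (9344|5183)·(128|5183).
First factor (9344|5183):
(9344|5183)
  = (4161|5183)    [9344 ≡ 4161 mod 5183]
  = (5183|4161)    [QR: 4161 ≡ 1 mod 4, sign kept]
  = (1022|4161)    [5183 ≡ 1022 mod 4161]
  = (511|4161)    [4161 ≡ 1 mod 8 ⇒ (2|4161) = +1]
  = (4161|511)    [QR: 4161 ≡ 1 mod 4, sign kept]
  = (73|511)    [4161 ≡ 73 mod 511]
  = (511|73)    [QR: 73 ≡ 1 mod 4, sign kept]
  = (0|73)    [511 ≡ 0 mod 73]
  = 0    [numerator 0, gcd > 1]
Second factor (128|5183):
(128|5183)
  = (1|5183)    [5183 ≡ 7 mod 8 ⇒ (2|5183)^7 = +1]
  = 1    [(1|5183) = 1]
Product: (0)·(1) = 0.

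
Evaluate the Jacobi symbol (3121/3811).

1

3121 ≡ 1 (mod 4), so quadratic reciprocity gives (3121/3811) = (3811/3121). Reduce: 3811 ≡ 690 (mod 3121). Now have (690/3121).
Factor out 2: 690 = 2·345. Since 3121 ≡ 1 (mod 8), (2/3121) = +1. Now have (345/3121).
345 ≡ 1 (mod 4), so quadratic reciprocity gives (345/3121) = (3121/345). Reduce: 3121 ≡ 16 (mod 345). Now have (16/345).
Factor out 2: 16 = 2^4. Since 345 ≡ 1 (mod 8), (2/345) = +1, and (2/345)^4 = +1. Now have (1/345).
(1/345) = 1. Collecting the sign factors: 1.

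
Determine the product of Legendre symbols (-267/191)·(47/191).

-1

By multiplicativity, (-267·47/191) = (-267/191)·(47/191).
First factor (-267/191):
(-267/191)
  = (115/191)    [-267 ≡ 115 mod 191]
  = -(191/115)    [QR: both ≡ 3 mod 4, sign flips]
  = -(76/115)    [191 ≡ 76 mod 115]
  = -(19/115)    [115 ≡ 3 mod 8 ⇒ (2/115)^2 = +1]
  = (115/19)    [QR: both ≡ 3 mod 4, sign flips]
  = (1/19)    [115 ≡ 1 mod 19]
  = 1    [(1/19) = 1]
Second factor (47/191):
(47/191)
  = -(191/47)    [QR: both ≡ 3 mod 4, sign flips]
  = -(3/47)    [191 ≡ 3 mod 47]
  = (47/3)    [QR: both ≡ 3 mod 4, sign flips]
  = (2/3)    [47 ≡ 2 mod 3]
  = -(1/3)    [3 ≡ 3 mod 8 ⇒ (2/3) = -1]
  = -1    [(1/3) = 1]
Product: (1)·(-1) = -1.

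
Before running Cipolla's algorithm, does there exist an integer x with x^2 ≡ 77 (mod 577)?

no

(77/577)
  = (577/77)    [QR: 77 ≡ 1 mod 4, sign kept]
  = (38/77)    [577 ≡ 38 mod 77]
  = -(19/77)    [77 ≡ 5 mod 8 ⇒ (2/77) = -1]
  = -(77/19)    [QR: 77 ≡ 1 mod 4, sign kept]
  = -(1/19)    [77 ≡ 1 mod 19]
  = -1    [(1/19) = 1]
(77/577) = -1, and 577 is prime, so 77 is not a quadratic residue mod 577.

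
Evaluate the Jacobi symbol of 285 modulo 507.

(285/507)
  = (507/285)    [QR: 285 ≡ 1 mod 4, sign kept]
  = (222/285)    [507 ≡ 222 mod 285]
  = -(111/285)    [285 ≡ 5 mod 8 ⇒ (2/285) = -1]
  = -(285/111)    [QR: 285 ≡ 1 mod 4, sign kept]
  = -(63/111)    [285 ≡ 63 mod 111]
  = (111/63)    [QR: both ≡ 3 mod 4, sign flips]
  = (48/63)    [111 ≡ 48 mod 63]
  = (3/63)    [63 ≡ 7 mod 8 ⇒ (2/63)^4 = +1]
  = -(63/3)    [QR: both ≡ 3 mod 4, sign flips]
  = -(0/3)    [63 ≡ 0 mod 3]
  = 0    [numerator 0, gcd > 1]

0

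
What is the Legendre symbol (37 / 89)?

(37 / 89)
  = (89 / 37)    [QR: 37 ≡ 1 mod 4, sign kept]
  = (15 / 37)    [89 ≡ 15 mod 37]
  = (37 / 15)    [QR: 37 ≡ 1 mod 4, sign kept]
  = (7 / 15)    [37 ≡ 7 mod 15]
  = -(15 / 7)    [QR: both ≡ 3 mod 4, sign flips]
  = -(1 / 7)    [15 ≡ 1 mod 7]
  = -1    [(1 / 7) = 1]

-1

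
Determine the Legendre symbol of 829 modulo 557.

1

Reduce the numerator: 829 ≡ 272 (mod 557), so (829/557) = (272/557).
Factor out 2: 272 = 2^4·17. Since 557 ≡ 5 (mod 8), (2/557) = -1, and (2/557)^4 = +1. Now have (17/557).
17 ≡ 1 (mod 4), so quadratic reciprocity gives (17/557) = (557/17). Reduce: 557 ≡ 13 (mod 17). Now have (13/17).
13 ≡ 1 (mod 4), so quadratic reciprocity gives (13/17) = (17/13). Reduce: 17 ≡ 4 (mod 13). Now have (4/13).
Factor out 2: 4 = 2^2. Since 13 ≡ 5 (mod 8), (2/13) = -1, and (2/13)^2 = +1. Now have (1/13).
(1/13) = 1. Collecting the sign factors: 1.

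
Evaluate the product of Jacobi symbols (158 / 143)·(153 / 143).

By multiplicativity, (158·153 / 143) = (158 / 143)·(153 / 143).
First factor (158 / 143):
(158 / 143)
  = (15 / 143)    [158 ≡ 15 mod 143]
  = -(143 / 15)    [QR: both ≡ 3 mod 4, sign flips]
  = -(8 / 15)    [143 ≡ 8 mod 15]
  = -(1 / 15)    [15 ≡ 7 mod 8 ⇒ (2 / 15)^3 = +1]
  = -1    [(1 / 15) = 1]
Second factor (153 / 143):
(153 / 143)
  = (10 / 143)    [153 ≡ 10 mod 143]
  = (5 / 143)    [143 ≡ 7 mod 8 ⇒ (2 / 143) = +1]
  = (143 / 5)    [QR: 5 ≡ 1 mod 4, sign kept]
  = (3 / 5)    [143 ≡ 3 mod 5]
  = (5 / 3)    [QR: 5 ≡ 1 mod 4, sign kept]
  = (2 / 3)    [5 ≡ 2 mod 3]
  = -(1 / 3)    [3 ≡ 3 mod 8 ⇒ (2 / 3) = -1]
  = -1    [(1 / 3) = 1]
Product: (-1)·(-1) = 1.

1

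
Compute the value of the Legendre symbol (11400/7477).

1

(11400/7477)
  = (3923/7477)    [11400 ≡ 3923 mod 7477]
  = (7477/3923)    [QR: 7477 ≡ 1 mod 4, sign kept]
  = (3554/3923)    [7477 ≡ 3554 mod 3923]
  = -(1777/3923)    [3923 ≡ 3 mod 8 ⇒ (2/3923) = -1]
  = -(3923/1777)    [QR: 1777 ≡ 1 mod 4, sign kept]
  = -(369/1777)    [3923 ≡ 369 mod 1777]
  = -(1777/369)    [QR: 369 ≡ 1 mod 4, sign kept]
  = -(301/369)    [1777 ≡ 301 mod 369]
  = -(369/301)    [QR: 301 ≡ 1 mod 4, sign kept]
  = -(68/301)    [369 ≡ 68 mod 301]
  = -(17/301)    [301 ≡ 5 mod 8 ⇒ (2/301)^2 = +1]
  = -(301/17)    [QR: 17 ≡ 1 mod 4, sign kept]
  = -(12/17)    [301 ≡ 12 mod 17]
  = -(3/17)    [17 ≡ 1 mod 8 ⇒ (2/17)^2 = +1]
  = -(17/3)    [QR: 17 ≡ 1 mod 4, sign kept]
  = -(2/3)    [17 ≡ 2 mod 3]
  = (1/3)    [3 ≡ 3 mod 8 ⇒ (2/3) = -1]
  = 1    [(1/3) = 1]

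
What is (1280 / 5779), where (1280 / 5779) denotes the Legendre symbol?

1

(1280 / 5779)
  = (5 / 5779)    [5779 ≡ 3 mod 8 ⇒ (2 / 5779)^8 = +1]
  = (5779 / 5)    [QR: 5 ≡ 1 mod 4, sign kept]
  = (4 / 5)    [5779 ≡ 4 mod 5]
  = (1 / 5)    [5 ≡ 5 mod 8 ⇒ (2 / 5)^2 = +1]
  = 1    [(1 / 5) = 1]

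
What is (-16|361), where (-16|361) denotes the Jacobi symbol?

1

Reduce the numerator: -16 ≡ 345 (mod 361), so (-16|361) = (345|361).
345 ≡ 1 (mod 4), so quadratic reciprocity gives (345|361) = (361|345). Reduce: 361 ≡ 16 (mod 345). Now have (16|345).
Factor out 2: 16 = 2^4. Since 345 ≡ 1 (mod 8), (2|345) = +1, and (2|345)^4 = +1. Now have (1|345).
(1|345) = 1. Collecting the sign factors: 1.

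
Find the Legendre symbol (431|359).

(431|359)
  = (72|359)    [431 ≡ 72 mod 359]
  = (9|359)    [359 ≡ 7 mod 8 ⇒ (2|359)^3 = +1]
  = (359|9)    [QR: 9 ≡ 1 mod 4, sign kept]
  = (8|9)    [359 ≡ 8 mod 9]
  = (1|9)    [9 ≡ 1 mod 8 ⇒ (2|9)^3 = +1]
  = 1    [(1|9) = 1]

1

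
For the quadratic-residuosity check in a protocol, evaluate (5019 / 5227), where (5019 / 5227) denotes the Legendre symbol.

-1

Both 5019 ≡ 3 and 5227 ≡ 3 (mod 4), so reciprocity gives (5019 / 5227) = -(5227 / 5019). Reduce: 5227 ≡ 208 (mod 5019). Now have -(208 / 5019).
Factor out 2: 208 = 2^4·13. Since 5019 ≡ 3 (mod 8), (2 / 5019) = -1, and (2 / 5019)^4 = +1. Now have -(13 / 5019).
13 ≡ 1 (mod 4), so quadratic reciprocity gives (13 / 5019) = (5019 / 13). Reduce: 5019 ≡ 1 (mod 13). Now have -(1 / 13).
(1 / 13) = 1. Collecting the sign factors: -1.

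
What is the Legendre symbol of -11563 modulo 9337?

(-11563|9337)
  = (7111|9337)    [-11563 ≡ 7111 mod 9337]
  = (9337|7111)    [QR: 9337 ≡ 1 mod 4, sign kept]
  = (2226|7111)    [9337 ≡ 2226 mod 7111]
  = (1113|7111)    [7111 ≡ 7 mod 8 ⇒ (2|7111) = +1]
  = (7111|1113)    [QR: 1113 ≡ 1 mod 4, sign kept]
  = (433|1113)    [7111 ≡ 433 mod 1113]
  = (1113|433)    [QR: 433 ≡ 1 mod 4, sign kept]
  = (247|433)    [1113 ≡ 247 mod 433]
  = (433|247)    [QR: 433 ≡ 1 mod 4, sign kept]
  = (186|247)    [433 ≡ 186 mod 247]
  = (93|247)    [247 ≡ 7 mod 8 ⇒ (2|247) = +1]
  = (247|93)    [QR: 93 ≡ 1 mod 4, sign kept]
  = (61|93)    [247 ≡ 61 mod 93]
  = (93|61)    [QR: 61 ≡ 1 mod 4, sign kept]
  = (32|61)    [93 ≡ 32 mod 61]
  = -(1|61)    [61 ≡ 5 mod 8 ⇒ (2|61)^5 = -1]
  = -1    [(1|61) = 1]

-1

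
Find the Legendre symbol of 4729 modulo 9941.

(4729/9941)
  = (9941/4729)    [QR: 4729 ≡ 1 mod 4, sign kept]
  = (483/4729)    [9941 ≡ 483 mod 4729]
  = (4729/483)    [QR: 4729 ≡ 1 mod 4, sign kept]
  = (382/483)    [4729 ≡ 382 mod 483]
  = -(191/483)    [483 ≡ 3 mod 8 ⇒ (2/483) = -1]
  = (483/191)    [QR: both ≡ 3 mod 4, sign flips]
  = (101/191)    [483 ≡ 101 mod 191]
  = (191/101)    [QR: 101 ≡ 1 mod 4, sign kept]
  = (90/101)    [191 ≡ 90 mod 101]
  = -(45/101)    [101 ≡ 5 mod 8 ⇒ (2/101) = -1]
  = -(101/45)    [QR: 45 ≡ 1 mod 4, sign kept]
  = -(11/45)    [101 ≡ 11 mod 45]
  = -(45/11)    [QR: 45 ≡ 1 mod 4, sign kept]
  = -(1/11)    [45 ≡ 1 mod 11]
  = -1    [(1/11) = 1]

-1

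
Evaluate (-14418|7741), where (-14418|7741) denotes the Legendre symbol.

Pull out -1: (-14418|7741) = (-1|7741)·(14418|7741). Since 7741 ≡ 1 (mod 4), (-1|7741) = +1. Now have (14418|7741).
Reduce the numerator: 14418 ≡ 6677 (mod 7741), so (14418|7741) = (6677|7741).
6677 ≡ 1 (mod 4), so quadratic reciprocity gives (6677|7741) = (7741|6677). Reduce: 7741 ≡ 1064 (mod 6677). Now have (1064|6677).
Factor out 2: 1064 = 2^3·133. Since 6677 ≡ 5 (mod 8), (2|6677) = -1, and (2|6677)^3 = -1. Now have -(133|6677).
133 ≡ 1 (mod 4), so quadratic reciprocity gives (133|6677) = (6677|133). Reduce: 6677 ≡ 27 (mod 133). Now have -(27|133).
133 ≡ 1 (mod 4), so quadratic reciprocity gives (27|133) = (133|27). Reduce: 133 ≡ 25 (mod 27). Now have -(25|27).
25 ≡ 1 (mod 4), so quadratic reciprocity gives (25|27) = (27|25). Reduce: 27 ≡ 2 (mod 25). Now have -(2|25).
Factor out 2: 2 = 2. Since 25 ≡ 1 (mod 8), (2|25) = +1. Now have -(1|25).
(1|25) = 1. Collecting the sign factors: -1.

-1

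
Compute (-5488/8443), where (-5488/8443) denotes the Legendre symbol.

1

Pull out -1: (-5488/8443) = (-1/8443)·(5488/8443). Since 8443 ≡ 3 (mod 4), (-1/8443) = -1. Now have -(5488/8443).
Factor out 2: 5488 = 2^4·343. Since 8443 ≡ 3 (mod 8), (2/8443) = -1, and (2/8443)^4 = +1. Now have -(343/8443).
Both 343 ≡ 3 and 8443 ≡ 3 (mod 4), so reciprocity gives (343/8443) = -(8443/343). Reduce: 8443 ≡ 211 (mod 343). Now have (211/343).
Both 211 ≡ 3 and 343 ≡ 3 (mod 4), so reciprocity gives (211/343) = -(343/211). Reduce: 343 ≡ 132 (mod 211). Now have -(132/211).
Factor out 2: 132 = 2^2·33. Since 211 ≡ 3 (mod 8), (2/211) = -1, and (2/211)^2 = +1. Now have -(33/211).
33 ≡ 1 (mod 4), so quadratic reciprocity gives (33/211) = (211/33). Reduce: 211 ≡ 13 (mod 33). Now have -(13/33).
13 ≡ 1 (mod 4), so quadratic reciprocity gives (13/33) = (33/13). Reduce: 33 ≡ 7 (mod 13). Now have -(7/13).
13 ≡ 1 (mod 4), so quadratic reciprocity gives (7/13) = (13/7). Reduce: 13 ≡ 6 (mod 7). Now have -(6/7).
Factor out 2: 6 = 2·3. Since 7 ≡ 7 (mod 8), (2/7) = +1. Now have -(3/7).
Both 3 ≡ 3 and 7 ≡ 3 (mod 4), so reciprocity gives (3/7) = -(7/3). Reduce: 7 ≡ 1 (mod 3). Now have (1/3).
(1/3) = 1. Collecting the sign factors: 1.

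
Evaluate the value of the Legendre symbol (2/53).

(2/53)
  = -(1/53)    [53 ≡ 5 mod 8 ⇒ (2/53) = -1]
  = -1    [(1/53) = 1]

-1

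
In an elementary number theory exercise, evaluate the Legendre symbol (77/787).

77 ≡ 1 (mod 4), so quadratic reciprocity gives (77/787) = (787/77). Reduce: 787 ≡ 17 (mod 77). Now have (17/77).
17 ≡ 1 (mod 4), so quadratic reciprocity gives (17/77) = (77/17). Reduce: 77 ≡ 9 (mod 17). Now have (9/17).
9 ≡ 1 (mod 4), so quadratic reciprocity gives (9/17) = (17/9). Reduce: 17 ≡ 8 (mod 9). Now have (8/9).
Factor out 2: 8 = 2^3. Since 9 ≡ 1 (mod 8), (2/9) = +1, and (2/9)^3 = +1. Now have (1/9).
(1/9) = 1. Collecting the sign factors: 1.

1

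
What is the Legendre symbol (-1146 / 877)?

1

Reduce the numerator: -1146 ≡ 608 (mod 877), so (-1146 / 877) = (608 / 877).
Factor out 2: 608 = 2^5·19. Since 877 ≡ 5 (mod 8), (2 / 877) = -1, and (2 / 877)^5 = -1. Now have -(19 / 877).
877 ≡ 1 (mod 4), so quadratic reciprocity gives (19 / 877) = (877 / 19). Reduce: 877 ≡ 3 (mod 19). Now have -(3 / 19).
Both 3 ≡ 3 and 19 ≡ 3 (mod 4), so reciprocity gives (3 / 19) = -(19 / 3). Reduce: 19 ≡ 1 (mod 3). Now have (1 / 3).
(1 / 3) = 1. Collecting the sign factors: 1.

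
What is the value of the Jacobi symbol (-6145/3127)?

Reduce the numerator: -6145 ≡ 109 (mod 3127), so (-6145/3127) = (109/3127).
109 ≡ 1 (mod 4), so quadratic reciprocity gives (109/3127) = (3127/109). Reduce: 3127 ≡ 75 (mod 109). Now have (75/109).
109 ≡ 1 (mod 4), so quadratic reciprocity gives (75/109) = (109/75). Reduce: 109 ≡ 34 (mod 75). Now have (34/75).
Factor out 2: 34 = 2·17. Since 75 ≡ 3 (mod 8), (2/75) = -1. Now have -(17/75).
17 ≡ 1 (mod 4), so quadratic reciprocity gives (17/75) = (75/17). Reduce: 75 ≡ 7 (mod 17). Now have -(7/17).
17 ≡ 1 (mod 4), so quadratic reciprocity gives (7/17) = (17/7). Reduce: 17 ≡ 3 (mod 7). Now have -(3/7).
Both 3 ≡ 3 and 7 ≡ 3 (mod 4), so reciprocity gives (3/7) = -(7/3). Reduce: 7 ≡ 1 (mod 3). Now have (1/3).
(1/3) = 1. Collecting the sign factors: 1.

1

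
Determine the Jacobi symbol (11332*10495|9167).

1

By multiplicativity, (11332·10495|9167) = (11332|9167)·(10495|9167).
First factor (11332|9167):
(11332|9167)
  = (2165|9167)    [11332 ≡ 2165 mod 9167]
  = (9167|2165)    [QR: 2165 ≡ 1 mod 4, sign kept]
  = (507|2165)    [9167 ≡ 507 mod 2165]
  = (2165|507)    [QR: 2165 ≡ 1 mod 4, sign kept]
  = (137|507)    [2165 ≡ 137 mod 507]
  = (507|137)    [QR: 137 ≡ 1 mod 4, sign kept]
  = (96|137)    [507 ≡ 96 mod 137]
  = (3|137)    [137 ≡ 1 mod 8 ⇒ (2|137)^5 = +1]
  = (137|3)    [QR: 137 ≡ 1 mod 4, sign kept]
  = (2|3)    [137 ≡ 2 mod 3]
  = -(1|3)    [3 ≡ 3 mod 8 ⇒ (2|3) = -1]
  = -1    [(1|3) = 1]
Second factor (10495|9167):
(10495|9167)
  = (1328|9167)    [10495 ≡ 1328 mod 9167]
  = (83|9167)    [9167 ≡ 7 mod 8 ⇒ (2|9167)^4 = +1]
  = -(9167|83)    [QR: both ≡ 3 mod 4, sign flips]
  = -(37|83)    [9167 ≡ 37 mod 83]
  = -(83|37)    [QR: 37 ≡ 1 mod 4, sign kept]
  = -(9|37)    [83 ≡ 9 mod 37]
  = -(37|9)    [QR: 9 ≡ 1 mod 4, sign kept]
  = -(1|9)    [37 ≡ 1 mod 9]
  = -1    [(1|9) = 1]
Product: (-1)·(-1) = 1.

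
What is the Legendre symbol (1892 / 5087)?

1

Factor out 2: 1892 = 2^2·473. Since 5087 ≡ 7 (mod 8), (2 / 5087) = +1, and (2 / 5087)^2 = +1. Now have (473 / 5087).
473 ≡ 1 (mod 4), so quadratic reciprocity gives (473 / 5087) = (5087 / 473). Reduce: 5087 ≡ 357 (mod 473). Now have (357 / 473).
357 ≡ 1 (mod 4), so quadratic reciprocity gives (357 / 473) = (473 / 357). Reduce: 473 ≡ 116 (mod 357). Now have (116 / 357).
Factor out 2: 116 = 2^2·29. Since 357 ≡ 5 (mod 8), (2 / 357) = -1, and (2 / 357)^2 = +1. Now have (29 / 357).
29 ≡ 1 (mod 4), so quadratic reciprocity gives (29 / 357) = (357 / 29). Reduce: 357 ≡ 9 (mod 29). Now have (9 / 29).
9 ≡ 1 (mod 4), so quadratic reciprocity gives (9 / 29) = (29 / 9). Reduce: 29 ≡ 2 (mod 9). Now have (2 / 9).
Factor out 2: 2 = 2. Since 9 ≡ 1 (mod 8), (2 / 9) = +1. Now have (1 / 9).
(1 / 9) = 1. Collecting the sign factors: 1.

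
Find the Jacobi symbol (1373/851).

(1373/851)
  = (522/851)    [1373 ≡ 522 mod 851]
  = -(261/851)    [851 ≡ 3 mod 8 ⇒ (2/851) = -1]
  = -(851/261)    [QR: 261 ≡ 1 mod 4, sign kept]
  = -(68/261)    [851 ≡ 68 mod 261]
  = -(17/261)    [261 ≡ 5 mod 8 ⇒ (2/261)^2 = +1]
  = -(261/17)    [QR: 17 ≡ 1 mod 4, sign kept]
  = -(6/17)    [261 ≡ 6 mod 17]
  = -(3/17)    [17 ≡ 1 mod 8 ⇒ (2/17) = +1]
  = -(17/3)    [QR: 17 ≡ 1 mod 4, sign kept]
  = -(2/3)    [17 ≡ 2 mod 3]
  = (1/3)    [3 ≡ 3 mod 8 ⇒ (2/3) = -1]
  = 1    [(1/3) = 1]

1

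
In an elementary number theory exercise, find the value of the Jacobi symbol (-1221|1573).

0

Pull out -1: (-1221|1573) = (-1|1573)·(1221|1573). Since 1573 ≡ 1 (mod 4), (-1|1573) = +1. Now have (1221|1573).
1221 ≡ 1 (mod 4), so quadratic reciprocity gives (1221|1573) = (1573|1221). Reduce: 1573 ≡ 352 (mod 1221). Now have (352|1221).
Factor out 2: 352 = 2^5·11. Since 1221 ≡ 5 (mod 8), (2|1221) = -1, and (2|1221)^5 = -1. Now have -(11|1221).
1221 ≡ 1 (mod 4), so quadratic reciprocity gives (11|1221) = (1221|11). Reduce: 1221 ≡ 0 (mod 11). Now have -(0|11).
The numerator is now 0 with denominator 11 > 1: the symbol is 0.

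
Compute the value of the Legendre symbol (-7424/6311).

1

(-7424/6311)
  = (5198/6311)    [-7424 ≡ 5198 mod 6311]
  = (2599/6311)    [6311 ≡ 7 mod 8 ⇒ (2/6311) = +1]
  = -(6311/2599)    [QR: both ≡ 3 mod 4, sign flips]
  = -(1113/2599)    [6311 ≡ 1113 mod 2599]
  = -(2599/1113)    [QR: 1113 ≡ 1 mod 4, sign kept]
  = -(373/1113)    [2599 ≡ 373 mod 1113]
  = -(1113/373)    [QR: 373 ≡ 1 mod 4, sign kept]
  = -(367/373)    [1113 ≡ 367 mod 373]
  = -(373/367)    [QR: 373 ≡ 1 mod 4, sign kept]
  = -(6/367)    [373 ≡ 6 mod 367]
  = -(3/367)    [367 ≡ 7 mod 8 ⇒ (2/367) = +1]
  = (367/3)    [QR: both ≡ 3 mod 4, sign flips]
  = (1/3)    [367 ≡ 1 mod 3]
  = 1    [(1/3) = 1]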